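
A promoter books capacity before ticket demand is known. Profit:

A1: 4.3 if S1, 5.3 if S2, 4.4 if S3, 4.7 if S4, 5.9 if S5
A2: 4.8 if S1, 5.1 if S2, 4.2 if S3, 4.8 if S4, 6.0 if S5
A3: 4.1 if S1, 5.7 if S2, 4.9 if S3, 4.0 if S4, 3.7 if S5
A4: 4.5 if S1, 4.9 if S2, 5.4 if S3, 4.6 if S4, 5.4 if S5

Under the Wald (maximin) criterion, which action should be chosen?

Row minima: A1=4.3, A2=4.2, A3=3.7, A4=4.5
Best worst-case = 4.5 → A4.

A4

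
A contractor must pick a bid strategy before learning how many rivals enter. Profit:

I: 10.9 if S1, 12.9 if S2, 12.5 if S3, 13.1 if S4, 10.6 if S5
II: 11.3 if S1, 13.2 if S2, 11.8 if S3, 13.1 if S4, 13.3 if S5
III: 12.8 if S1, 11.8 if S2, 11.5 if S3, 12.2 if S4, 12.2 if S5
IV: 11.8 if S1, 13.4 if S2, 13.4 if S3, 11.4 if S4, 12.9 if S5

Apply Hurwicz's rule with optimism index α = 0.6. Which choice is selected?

I: 0.6·13.1 + 0.4·10.6 = 12.1
II: 0.6·13.3 + 0.4·11.3 = 12.5
III: 0.6·12.8 + 0.4·11.5 = 12.28
IV: 0.6·13.4 + 0.4·11.4 = 12.6
Highest Hurwicz score = 12.6 → IV.

IV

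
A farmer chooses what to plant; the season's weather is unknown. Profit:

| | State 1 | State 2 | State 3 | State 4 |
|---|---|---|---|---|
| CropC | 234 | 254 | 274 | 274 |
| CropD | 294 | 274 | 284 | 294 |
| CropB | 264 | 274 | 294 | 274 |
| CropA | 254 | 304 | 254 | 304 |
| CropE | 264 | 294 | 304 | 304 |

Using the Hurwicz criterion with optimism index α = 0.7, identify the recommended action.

CropC: 0.7·274 + 0.3·234 = 262
CropD: 0.7·294 + 0.3·274 = 288
CropB: 0.7·294 + 0.3·264 = 285
CropA: 0.7·304 + 0.3·254 = 289
CropE: 0.7·304 + 0.3·264 = 292
Highest Hurwicz score = 292 → CropE.

CropE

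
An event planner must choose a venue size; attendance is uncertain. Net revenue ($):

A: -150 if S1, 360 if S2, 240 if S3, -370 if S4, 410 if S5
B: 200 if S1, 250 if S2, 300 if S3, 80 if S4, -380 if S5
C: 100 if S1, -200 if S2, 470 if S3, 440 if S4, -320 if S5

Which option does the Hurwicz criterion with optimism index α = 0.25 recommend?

A: 0.25·410 + 0.75·(-370) = -175
B: 0.25·300 + 0.75·(-380) = -210
C: 0.25·470 + 0.75·(-320) = -122.5
Highest Hurwicz score = -122.5 → C.

C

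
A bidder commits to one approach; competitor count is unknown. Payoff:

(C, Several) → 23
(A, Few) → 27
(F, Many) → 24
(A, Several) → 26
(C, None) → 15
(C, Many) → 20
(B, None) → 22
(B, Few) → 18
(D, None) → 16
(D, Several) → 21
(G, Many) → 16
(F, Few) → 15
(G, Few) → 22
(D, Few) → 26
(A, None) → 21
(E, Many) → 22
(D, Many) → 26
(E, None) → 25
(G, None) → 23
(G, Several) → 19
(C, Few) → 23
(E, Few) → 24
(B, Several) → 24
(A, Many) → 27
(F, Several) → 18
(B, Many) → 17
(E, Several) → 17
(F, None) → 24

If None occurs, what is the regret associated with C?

Best payoff under None is 25.
Regret = 25 − 15 = 10.

10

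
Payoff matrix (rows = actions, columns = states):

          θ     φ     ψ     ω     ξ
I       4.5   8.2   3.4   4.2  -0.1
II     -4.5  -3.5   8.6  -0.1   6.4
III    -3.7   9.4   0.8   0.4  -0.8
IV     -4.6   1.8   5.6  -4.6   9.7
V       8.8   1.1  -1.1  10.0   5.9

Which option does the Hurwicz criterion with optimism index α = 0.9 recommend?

V

I: 0.9·8.2 + 0.1·(-0.1) = 7.37
II: 0.9·8.6 + 0.1·(-4.5) = 7.29
III: 0.9·9.4 + 0.1·(-3.7) = 8.09
IV: 0.9·9.7 + 0.1·(-4.6) = 8.27
V: 0.9·10.0 + 0.1·(-1.1) = 8.89
Highest Hurwicz score = 8.89 → V.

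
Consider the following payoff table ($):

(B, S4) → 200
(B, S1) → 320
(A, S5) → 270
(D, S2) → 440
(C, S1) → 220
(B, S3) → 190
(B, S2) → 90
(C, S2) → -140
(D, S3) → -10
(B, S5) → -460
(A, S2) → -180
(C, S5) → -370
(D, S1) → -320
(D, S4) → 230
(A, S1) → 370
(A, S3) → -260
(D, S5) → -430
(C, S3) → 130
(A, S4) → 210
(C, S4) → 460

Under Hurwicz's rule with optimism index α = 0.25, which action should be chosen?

A

A: 0.25·370 + 0.75·(-260) = -102.5
B: 0.25·320 + 0.75·(-460) = -265
C: 0.25·460 + 0.75·(-370) = -162.5
D: 0.25·440 + 0.75·(-430) = -212.5
Highest Hurwicz score = -102.5 → A.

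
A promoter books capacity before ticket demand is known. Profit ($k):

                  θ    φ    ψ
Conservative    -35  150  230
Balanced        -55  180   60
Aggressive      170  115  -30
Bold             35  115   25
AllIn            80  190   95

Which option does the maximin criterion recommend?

Row minima: Conservative=-35, Balanced=-55, Aggressive=-30, Bold=25, AllIn=80
Best worst-case = 80 → AllIn.

AllIn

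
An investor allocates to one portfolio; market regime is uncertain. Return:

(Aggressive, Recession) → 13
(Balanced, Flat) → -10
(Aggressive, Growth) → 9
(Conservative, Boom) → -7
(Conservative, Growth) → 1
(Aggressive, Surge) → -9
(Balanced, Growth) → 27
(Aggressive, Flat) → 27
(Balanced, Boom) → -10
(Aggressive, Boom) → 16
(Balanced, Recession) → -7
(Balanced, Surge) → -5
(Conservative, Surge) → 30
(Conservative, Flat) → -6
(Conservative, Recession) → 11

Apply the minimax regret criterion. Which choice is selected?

Conservative

Column bests: Recession=13, Flat=27, Growth=27, Boom=16, Surge=30.
Conservative regrets: 2, 33, 26, 23, 0 → max 33
Balanced regrets: 20, 37, 0, 26, 35 → max 37
Aggressive regrets: 0, 0, 18, 0, 39 → max 39
Smallest max regret = 33 → Conservative.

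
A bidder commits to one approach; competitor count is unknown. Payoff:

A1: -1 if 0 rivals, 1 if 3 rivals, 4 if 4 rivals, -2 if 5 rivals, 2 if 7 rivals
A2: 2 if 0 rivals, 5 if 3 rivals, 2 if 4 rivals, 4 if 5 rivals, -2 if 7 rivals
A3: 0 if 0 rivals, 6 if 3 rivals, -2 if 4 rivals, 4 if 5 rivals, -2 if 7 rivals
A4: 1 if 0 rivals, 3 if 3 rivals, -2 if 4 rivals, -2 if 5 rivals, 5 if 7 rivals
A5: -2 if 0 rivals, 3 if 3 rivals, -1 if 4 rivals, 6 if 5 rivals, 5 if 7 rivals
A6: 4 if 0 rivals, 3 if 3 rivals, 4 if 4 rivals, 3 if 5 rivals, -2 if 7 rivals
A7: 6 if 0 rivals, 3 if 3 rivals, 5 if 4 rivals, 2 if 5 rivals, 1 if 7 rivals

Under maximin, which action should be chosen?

Row minima: A1=-2, A2=-2, A3=-2, A4=-2, A5=-2, A6=-2, A7=1
Best worst-case = 1 → A7.

A7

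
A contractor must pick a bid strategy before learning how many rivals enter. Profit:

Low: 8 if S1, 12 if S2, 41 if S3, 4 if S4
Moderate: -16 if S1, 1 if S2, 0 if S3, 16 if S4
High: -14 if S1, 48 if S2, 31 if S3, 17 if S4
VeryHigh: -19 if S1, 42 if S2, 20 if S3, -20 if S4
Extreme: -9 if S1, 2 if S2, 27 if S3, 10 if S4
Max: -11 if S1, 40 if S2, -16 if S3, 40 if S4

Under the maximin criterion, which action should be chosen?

Row minima: Low=4, Moderate=-16, High=-14, VeryHigh=-20, Extreme=-9, Max=-16
Best worst-case = 4 → Low.

Low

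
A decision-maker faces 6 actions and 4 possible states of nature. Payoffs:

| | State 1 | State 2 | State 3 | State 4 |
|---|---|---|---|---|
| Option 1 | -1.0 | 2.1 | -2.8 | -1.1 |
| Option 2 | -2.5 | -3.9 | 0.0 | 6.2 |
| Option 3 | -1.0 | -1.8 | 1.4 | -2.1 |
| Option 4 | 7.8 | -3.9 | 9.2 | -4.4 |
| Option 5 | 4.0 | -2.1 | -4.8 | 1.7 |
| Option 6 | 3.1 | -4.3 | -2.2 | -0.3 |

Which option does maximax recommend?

Option 4

Row maxima: Option 1=2.1, Option 2=6.2, Option 3=1.4, Option 4=9.2, Option 5=4.0, Option 6=3.1
Best best-case = 9.2 → Option 4.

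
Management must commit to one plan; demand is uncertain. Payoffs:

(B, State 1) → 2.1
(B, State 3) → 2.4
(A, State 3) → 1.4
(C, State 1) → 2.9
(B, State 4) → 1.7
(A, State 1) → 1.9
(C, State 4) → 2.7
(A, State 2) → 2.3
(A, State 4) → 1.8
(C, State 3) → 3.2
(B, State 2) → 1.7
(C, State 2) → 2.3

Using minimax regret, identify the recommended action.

C

Column bests: State 1=2.9, State 2=2.3, State 3=3.2, State 4=2.7.
A regrets: 1.0, 0.0, 1.8, 0.9 → max 1.8
B regrets: 0.8, 0.6, 0.8, 1.0 → max 1.0
C regrets: 0.0, 0.0, 0.0, 0.0 → max 0.0
Smallest max regret = 0.0 → C.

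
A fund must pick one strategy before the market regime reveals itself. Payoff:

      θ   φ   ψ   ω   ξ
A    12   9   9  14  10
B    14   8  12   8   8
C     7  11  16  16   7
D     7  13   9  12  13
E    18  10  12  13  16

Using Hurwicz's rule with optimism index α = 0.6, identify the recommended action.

A: 0.6·14 + 0.4·9 = 12
B: 0.6·14 + 0.4·8 = 11.6
C: 0.6·16 + 0.4·7 = 12.4
D: 0.6·13 + 0.4·7 = 10.6
E: 0.6·18 + 0.4·10 = 14.8
Highest Hurwicz score = 14.8 → E.

E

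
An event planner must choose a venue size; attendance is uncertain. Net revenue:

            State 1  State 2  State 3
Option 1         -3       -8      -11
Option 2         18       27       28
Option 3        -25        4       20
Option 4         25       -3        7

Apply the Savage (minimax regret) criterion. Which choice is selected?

Option 2

Column bests: State 1=25, State 2=27, State 3=28.
Option 1 regrets: 28, 35, 39 → max 39
Option 2 regrets: 7, 0, 0 → max 7
Option 3 regrets: 50, 23, 8 → max 50
Option 4 regrets: 0, 30, 21 → max 30
Smallest max regret = 7 → Option 2.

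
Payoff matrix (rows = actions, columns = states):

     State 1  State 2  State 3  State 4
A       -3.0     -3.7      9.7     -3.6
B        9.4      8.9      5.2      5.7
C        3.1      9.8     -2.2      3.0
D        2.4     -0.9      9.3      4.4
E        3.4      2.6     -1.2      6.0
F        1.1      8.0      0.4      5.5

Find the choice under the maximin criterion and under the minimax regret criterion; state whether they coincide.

Row minima: A=-3.7, B=5.2, C=-2.2, D=-0.9, E=-1.2, F=0.4
Best worst-case = 5.2 → B.
Column bests: State 1=9.4, State 2=9.8, State 3=9.7, State 4=6.0.
A regrets: 12.4, 13.5, 0.0, 9.6 → max 13.5
B regrets: 0.0, 0.9, 4.5, 0.3 → max 4.5
C regrets: 6.3, 0.0, 11.9, 3.0 → max 11.9
D regrets: 7.0, 10.7, 0.4, 1.6 → max 10.7
E regrets: 6.0, 7.2, 10.9, 0.0 → max 10.9
F regrets: 8.3, 1.8, 9.3, 0.5 → max 9.3
Smallest max regret = 4.5 → B.

maximin → B; minimax regret → B (agree)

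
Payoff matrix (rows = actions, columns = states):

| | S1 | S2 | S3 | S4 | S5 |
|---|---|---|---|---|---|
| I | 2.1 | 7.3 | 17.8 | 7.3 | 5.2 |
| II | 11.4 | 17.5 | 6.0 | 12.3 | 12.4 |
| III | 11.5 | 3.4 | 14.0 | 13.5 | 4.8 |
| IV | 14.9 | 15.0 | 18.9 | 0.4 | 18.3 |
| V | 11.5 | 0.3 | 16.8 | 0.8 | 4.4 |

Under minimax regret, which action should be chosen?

II

Column bests: S1=14.9, S2=17.5, S3=18.9, S4=13.5, S5=18.3.
I regrets: 12.8, 10.2, 1.1, 6.2, 13.1 → max 13.1
II regrets: 3.5, 0.0, 12.9, 1.2, 5.9 → max 12.9
III regrets: 3.4, 14.1, 4.9, 0.0, 13.5 → max 14.1
IV regrets: 0.0, 2.5, 0.0, 13.1, 0.0 → max 13.1
V regrets: 3.4, 17.2, 2.1, 12.7, 13.9 → max 17.2
Smallest max regret = 12.9 → II.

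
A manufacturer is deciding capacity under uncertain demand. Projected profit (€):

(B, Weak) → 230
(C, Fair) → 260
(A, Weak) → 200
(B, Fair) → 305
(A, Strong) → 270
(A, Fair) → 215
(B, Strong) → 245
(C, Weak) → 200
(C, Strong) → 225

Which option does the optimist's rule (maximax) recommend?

B

Row maxima: A=270, B=305, C=260
Best best-case = 305 → B.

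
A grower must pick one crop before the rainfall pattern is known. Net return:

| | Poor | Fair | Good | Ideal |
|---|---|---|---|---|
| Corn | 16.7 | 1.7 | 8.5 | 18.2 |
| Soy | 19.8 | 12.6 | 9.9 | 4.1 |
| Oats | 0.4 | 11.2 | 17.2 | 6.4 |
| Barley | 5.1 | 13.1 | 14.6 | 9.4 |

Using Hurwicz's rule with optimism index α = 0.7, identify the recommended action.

Corn: 0.7·18.2 + 0.3·1.7 = 13.25
Soy: 0.7·19.8 + 0.3·4.1 = 15.09
Oats: 0.7·17.2 + 0.3·0.4 = 12.16
Barley: 0.7·14.6 + 0.3·5.1 = 11.75
Highest Hurwicz score = 15.09 → Soy.

Soy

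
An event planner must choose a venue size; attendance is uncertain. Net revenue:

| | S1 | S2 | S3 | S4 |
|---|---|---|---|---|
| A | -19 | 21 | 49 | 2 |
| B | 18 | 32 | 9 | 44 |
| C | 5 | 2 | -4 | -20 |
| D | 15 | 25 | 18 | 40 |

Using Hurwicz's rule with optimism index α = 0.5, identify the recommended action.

D

A: 0.5·49 + 0.5·(-19) = 15
B: 0.5·44 + 0.5·9 = 26.5
C: 0.5·5 + 0.5·(-20) = -7.5
D: 0.5·40 + 0.5·15 = 27.5
Highest Hurwicz score = 27.5 → D.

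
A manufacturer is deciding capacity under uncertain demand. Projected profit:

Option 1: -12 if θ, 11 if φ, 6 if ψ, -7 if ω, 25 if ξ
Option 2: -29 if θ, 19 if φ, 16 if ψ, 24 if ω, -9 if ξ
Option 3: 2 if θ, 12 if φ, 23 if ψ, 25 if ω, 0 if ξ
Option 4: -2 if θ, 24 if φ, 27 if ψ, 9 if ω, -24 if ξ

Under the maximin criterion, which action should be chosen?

Row minima: Option 1=-12, Option 2=-29, Option 3=0, Option 4=-24
Best worst-case = 0 → Option 3.

Option 3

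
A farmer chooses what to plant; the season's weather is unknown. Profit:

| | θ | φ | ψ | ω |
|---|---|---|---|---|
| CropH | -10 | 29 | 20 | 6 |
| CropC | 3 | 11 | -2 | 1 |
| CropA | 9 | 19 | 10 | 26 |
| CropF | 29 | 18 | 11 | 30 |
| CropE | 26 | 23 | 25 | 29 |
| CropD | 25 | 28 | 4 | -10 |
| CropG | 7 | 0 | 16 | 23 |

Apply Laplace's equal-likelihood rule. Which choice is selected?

Row averages: CropH=11.25, CropC=3.25, CropA=16, CropF=22, CropE=25.75, CropD=11.75, CropG=11.5
Highest average = 25.75 → CropE.

CropE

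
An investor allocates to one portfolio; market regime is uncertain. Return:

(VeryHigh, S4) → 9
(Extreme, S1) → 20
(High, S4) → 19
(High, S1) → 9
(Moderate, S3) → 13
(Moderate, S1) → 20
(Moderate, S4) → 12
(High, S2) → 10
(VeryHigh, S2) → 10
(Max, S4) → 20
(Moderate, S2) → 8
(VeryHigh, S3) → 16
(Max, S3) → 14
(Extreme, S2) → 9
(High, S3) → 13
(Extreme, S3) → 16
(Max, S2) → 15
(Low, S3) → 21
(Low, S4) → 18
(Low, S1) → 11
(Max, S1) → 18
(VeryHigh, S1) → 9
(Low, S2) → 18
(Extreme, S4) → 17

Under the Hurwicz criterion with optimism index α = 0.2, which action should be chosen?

Max

Low: 0.2·21 + 0.8·11 = 13
Moderate: 0.2·20 + 0.8·8 = 10.4
High: 0.2·19 + 0.8·9 = 11
VeryHigh: 0.2·16 + 0.8·9 = 10.4
Extreme: 0.2·20 + 0.8·9 = 11.2
Max: 0.2·20 + 0.8·14 = 15.2
Highest Hurwicz score = 15.2 → Max.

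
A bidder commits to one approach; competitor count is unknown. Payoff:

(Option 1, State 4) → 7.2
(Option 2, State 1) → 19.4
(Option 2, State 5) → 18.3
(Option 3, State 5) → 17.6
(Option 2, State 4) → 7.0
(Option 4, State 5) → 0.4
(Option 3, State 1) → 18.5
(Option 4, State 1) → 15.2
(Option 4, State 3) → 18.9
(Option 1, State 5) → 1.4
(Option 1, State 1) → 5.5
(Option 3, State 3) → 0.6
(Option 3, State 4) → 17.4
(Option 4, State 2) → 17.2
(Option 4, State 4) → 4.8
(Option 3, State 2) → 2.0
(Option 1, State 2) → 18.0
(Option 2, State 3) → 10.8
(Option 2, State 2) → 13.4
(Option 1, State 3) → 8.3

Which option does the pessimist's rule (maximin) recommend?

Option 2

Row minima: Option 1=1.4, Option 2=7.0, Option 3=0.6, Option 4=0.4
Best worst-case = 7.0 → Option 2.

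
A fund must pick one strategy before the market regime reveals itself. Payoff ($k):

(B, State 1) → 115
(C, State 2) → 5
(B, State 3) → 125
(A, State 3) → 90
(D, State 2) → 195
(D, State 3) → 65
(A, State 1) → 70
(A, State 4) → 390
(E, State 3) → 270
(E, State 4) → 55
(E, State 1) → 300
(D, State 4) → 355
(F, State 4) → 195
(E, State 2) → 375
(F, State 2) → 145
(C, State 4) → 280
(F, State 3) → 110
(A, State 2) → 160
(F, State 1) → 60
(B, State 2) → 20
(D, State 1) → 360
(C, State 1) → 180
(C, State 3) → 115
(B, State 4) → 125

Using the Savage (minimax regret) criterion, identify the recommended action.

Column bests: State 1=360, State 2=375, State 3=270, State 4=390.
A regrets: 290, 215, 180, 0 → max 290
B regrets: 245, 355, 145, 265 → max 355
C regrets: 180, 370, 155, 110 → max 370
D regrets: 0, 180, 205, 35 → max 205
E regrets: 60, 0, 0, 335 → max 335
F regrets: 300, 230, 160, 195 → max 300
Smallest max regret = 205 → D.

D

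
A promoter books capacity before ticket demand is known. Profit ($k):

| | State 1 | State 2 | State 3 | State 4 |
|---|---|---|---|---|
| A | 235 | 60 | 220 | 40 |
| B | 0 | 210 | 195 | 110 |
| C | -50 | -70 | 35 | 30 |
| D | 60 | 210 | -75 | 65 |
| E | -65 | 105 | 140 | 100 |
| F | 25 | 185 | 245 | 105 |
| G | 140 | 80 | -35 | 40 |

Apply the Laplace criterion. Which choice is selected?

F

Row averages: A=138.75, B=128.75, C=-13.75, D=65, E=70, F=140, G=56.25
Highest average = 140 → F.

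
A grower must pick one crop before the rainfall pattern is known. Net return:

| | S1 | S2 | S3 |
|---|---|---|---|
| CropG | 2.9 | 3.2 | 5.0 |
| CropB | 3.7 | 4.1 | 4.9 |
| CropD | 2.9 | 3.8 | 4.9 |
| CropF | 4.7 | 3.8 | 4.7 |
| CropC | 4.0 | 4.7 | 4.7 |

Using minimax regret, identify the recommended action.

Column bests: S1=4.7, S2=4.7, S3=5.0.
CropG regrets: 1.8, 1.5, 0.0 → max 1.8
CropB regrets: 1.0, 0.6, 0.1 → max 1.0
CropD regrets: 1.8, 0.9, 0.1 → max 1.8
CropF regrets: 0.0, 0.9, 0.3 → max 0.9
CropC regrets: 0.7, 0.0, 0.3 → max 0.7
Smallest max regret = 0.7 → CropC.

CropC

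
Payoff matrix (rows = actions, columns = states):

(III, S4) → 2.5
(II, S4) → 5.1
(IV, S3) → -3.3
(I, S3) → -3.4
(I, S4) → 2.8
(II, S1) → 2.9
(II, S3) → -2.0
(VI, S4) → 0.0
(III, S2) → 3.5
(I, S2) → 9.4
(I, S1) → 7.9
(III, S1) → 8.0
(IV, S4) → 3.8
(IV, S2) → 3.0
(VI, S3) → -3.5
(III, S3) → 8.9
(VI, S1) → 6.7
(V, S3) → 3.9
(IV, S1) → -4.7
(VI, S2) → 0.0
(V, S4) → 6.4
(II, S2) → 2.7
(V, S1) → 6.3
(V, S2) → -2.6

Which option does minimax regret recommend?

III

Column bests: S1=8.0, S2=9.4, S3=8.9, S4=6.4.
I regrets: 0.1, 0.0, 12.3, 3.6 → max 12.3
II regrets: 5.1, 6.7, 10.9, 1.3 → max 10.9
III regrets: 0.0, 5.9, 0.0, 3.9 → max 5.9
IV regrets: 12.7, 6.4, 12.2, 2.6 → max 12.7
V regrets: 1.7, 12.0, 5.0, 0.0 → max 12.0
VI regrets: 1.3, 9.4, 12.4, 6.4 → max 12.4
Smallest max regret = 5.9 → III.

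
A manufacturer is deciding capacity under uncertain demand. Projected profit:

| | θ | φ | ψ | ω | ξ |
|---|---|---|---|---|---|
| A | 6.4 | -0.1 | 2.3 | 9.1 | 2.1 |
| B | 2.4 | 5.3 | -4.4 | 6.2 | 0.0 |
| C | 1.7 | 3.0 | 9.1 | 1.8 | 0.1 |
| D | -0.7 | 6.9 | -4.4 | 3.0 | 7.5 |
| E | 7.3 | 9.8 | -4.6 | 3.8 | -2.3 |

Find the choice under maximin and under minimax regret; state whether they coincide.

Row minima: A=-0.1, B=-4.4, C=0.1, D=-4.4, E=-4.6
Best worst-case = 0.1 → C.
Column bests: θ=7.3, φ=9.8, ψ=9.1, ω=9.1, ξ=7.5.
A regrets: 0.9, 9.9, 6.8, 0.0, 5.4 → max 9.9
B regrets: 4.9, 4.5, 13.5, 2.9, 7.5 → max 13.5
C regrets: 5.6, 6.8, 0.0, 7.3, 7.4 → max 7.4
D regrets: 8.0, 2.9, 13.5, 6.1, 0.0 → max 13.5
E regrets: 0.0, 0.0, 13.7, 5.3, 9.8 → max 13.7
Smallest max regret = 7.4 → C.

maximin → C; minimax regret → C (agree)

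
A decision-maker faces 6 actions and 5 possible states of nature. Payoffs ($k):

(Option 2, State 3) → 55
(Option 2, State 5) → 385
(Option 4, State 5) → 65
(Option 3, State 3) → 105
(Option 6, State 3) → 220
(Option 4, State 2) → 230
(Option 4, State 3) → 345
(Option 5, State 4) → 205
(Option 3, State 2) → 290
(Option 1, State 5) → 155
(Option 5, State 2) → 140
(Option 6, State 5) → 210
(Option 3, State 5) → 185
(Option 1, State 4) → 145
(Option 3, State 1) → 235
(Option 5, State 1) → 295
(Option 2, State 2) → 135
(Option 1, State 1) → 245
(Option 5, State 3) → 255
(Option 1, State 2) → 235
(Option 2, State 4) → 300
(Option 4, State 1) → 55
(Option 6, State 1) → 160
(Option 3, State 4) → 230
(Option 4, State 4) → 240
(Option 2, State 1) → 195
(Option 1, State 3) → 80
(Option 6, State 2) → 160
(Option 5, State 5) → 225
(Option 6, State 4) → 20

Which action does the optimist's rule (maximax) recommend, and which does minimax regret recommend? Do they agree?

maximax → Option 2; minimax regret → Option 5 (disagree)

Row maxima: Option 1=245, Option 2=385, Option 3=290, Option 4=345, Option 5=295, Option 6=220
Best best-case = 385 → Option 2.
Column bests: State 1=295, State 2=290, State 3=345, State 4=300, State 5=385.
Option 1 regrets: 50, 55, 265, 155, 230 → max 265
Option 2 regrets: 100, 155, 290, 0, 0 → max 290
Option 3 regrets: 60, 0, 240, 70, 200 → max 240
Option 4 regrets: 240, 60, 0, 60, 320 → max 320
Option 5 regrets: 0, 150, 90, 95, 160 → max 160
Option 6 regrets: 135, 130, 125, 280, 175 → max 280
Smallest max regret = 160 → Option 5.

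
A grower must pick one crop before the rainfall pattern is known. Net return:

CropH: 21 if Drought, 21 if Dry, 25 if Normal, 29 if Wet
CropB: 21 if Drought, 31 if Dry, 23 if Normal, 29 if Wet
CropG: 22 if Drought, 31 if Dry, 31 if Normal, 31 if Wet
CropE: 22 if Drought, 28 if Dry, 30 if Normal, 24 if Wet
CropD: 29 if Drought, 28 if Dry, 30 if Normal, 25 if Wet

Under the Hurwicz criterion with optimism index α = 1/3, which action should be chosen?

CropD

CropH: 1/3·29 + 2/3·21 = 71/3
CropB: 1/3·31 + 2/3·21 = 73/3
CropG: 1/3·31 + 2/3·22 = 25
CropE: 1/3·30 + 2/3·22 = 74/3
CropD: 1/3·30 + 2/3·25 = 80/3
Highest Hurwicz score = 80/3 → CropD.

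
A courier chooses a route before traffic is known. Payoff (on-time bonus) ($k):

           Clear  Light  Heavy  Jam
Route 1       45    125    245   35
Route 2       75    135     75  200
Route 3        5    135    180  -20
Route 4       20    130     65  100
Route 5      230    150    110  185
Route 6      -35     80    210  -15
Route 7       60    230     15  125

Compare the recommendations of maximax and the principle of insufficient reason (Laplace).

maximax → Route 1; laplace → Route 5 (disagree)

Row maxima: Route 1=245, Route 2=200, Route 3=180, Route 4=130, Route 5=230, Route 6=210, Route 7=230
Best best-case = 245 → Route 1.
Row averages: Route 1=112.5, Route 2=121.25, Route 3=75, Route 4=78.75, Route 5=168.75, Route 6=60, Route 7=107.5
Highest average = 168.75 → Route 5.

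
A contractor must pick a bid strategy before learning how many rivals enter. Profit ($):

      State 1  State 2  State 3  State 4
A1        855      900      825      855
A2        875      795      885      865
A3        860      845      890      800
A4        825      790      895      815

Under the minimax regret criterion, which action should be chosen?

Column bests: State 1=875, State 2=900, State 3=895, State 4=865.
A1 regrets: 20, 0, 70, 10 → max 70
A2 regrets: 0, 105, 10, 0 → max 105
A3 regrets: 15, 55, 5, 65 → max 65
A4 regrets: 50, 110, 0, 50 → max 110
Smallest max regret = 65 → A3.

A3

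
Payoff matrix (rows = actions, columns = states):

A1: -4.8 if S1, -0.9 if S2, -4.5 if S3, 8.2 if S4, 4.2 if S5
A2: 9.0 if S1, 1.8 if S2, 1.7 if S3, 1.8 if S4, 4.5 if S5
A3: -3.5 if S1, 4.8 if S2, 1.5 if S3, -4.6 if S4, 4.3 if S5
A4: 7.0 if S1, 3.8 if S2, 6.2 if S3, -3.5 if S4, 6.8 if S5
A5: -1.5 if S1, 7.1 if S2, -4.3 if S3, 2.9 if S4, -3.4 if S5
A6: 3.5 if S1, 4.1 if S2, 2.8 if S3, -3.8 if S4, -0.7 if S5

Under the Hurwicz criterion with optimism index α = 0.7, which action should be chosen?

A2

A1: 0.7·8.2 + 0.3·(-4.8) = 4.3
A2: 0.7·9.0 + 0.3·1.7 = 6.81
A3: 0.7·4.8 + 0.3·(-4.6) = 1.98
A4: 0.7·7.0 + 0.3·(-3.5) = 3.85
A5: 0.7·7.1 + 0.3·(-4.3) = 3.68
A6: 0.7·4.1 + 0.3·(-3.8) = 1.73
Highest Hurwicz score = 6.81 → A2.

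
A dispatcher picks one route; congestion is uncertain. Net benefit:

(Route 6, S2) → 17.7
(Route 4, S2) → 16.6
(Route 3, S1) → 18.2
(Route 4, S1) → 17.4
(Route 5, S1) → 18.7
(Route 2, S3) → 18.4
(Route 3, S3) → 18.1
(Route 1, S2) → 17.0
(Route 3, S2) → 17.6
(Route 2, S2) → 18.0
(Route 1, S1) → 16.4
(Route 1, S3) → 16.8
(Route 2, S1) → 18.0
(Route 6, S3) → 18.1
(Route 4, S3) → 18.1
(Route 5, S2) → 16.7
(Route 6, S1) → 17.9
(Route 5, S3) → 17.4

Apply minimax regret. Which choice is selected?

Column bests: S1=18.7, S2=18.0, S3=18.4.
Route 1 regrets: 2.3, 1.0, 1.6 → max 2.3
Route 2 regrets: 0.7, 0.0, 0.0 → max 0.7
Route 3 regrets: 0.5, 0.4, 0.3 → max 0.5
Route 4 regrets: 1.3, 1.4, 0.3 → max 1.4
Route 5 regrets: 0.0, 1.3, 1.0 → max 1.3
Route 6 regrets: 0.8, 0.3, 0.3 → max 0.8
Smallest max regret = 0.5 → Route 3.

Route 3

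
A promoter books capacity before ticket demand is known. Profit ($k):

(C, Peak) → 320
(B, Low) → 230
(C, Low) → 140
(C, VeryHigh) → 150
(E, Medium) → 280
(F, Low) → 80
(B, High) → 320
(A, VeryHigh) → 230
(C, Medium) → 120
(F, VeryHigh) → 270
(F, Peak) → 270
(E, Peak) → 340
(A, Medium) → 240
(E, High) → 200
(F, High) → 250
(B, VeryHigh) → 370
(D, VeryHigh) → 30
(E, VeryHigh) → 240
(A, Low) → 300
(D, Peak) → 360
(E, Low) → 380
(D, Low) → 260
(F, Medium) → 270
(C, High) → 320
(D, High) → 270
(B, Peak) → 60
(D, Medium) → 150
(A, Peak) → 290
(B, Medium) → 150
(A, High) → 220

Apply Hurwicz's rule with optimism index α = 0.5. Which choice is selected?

A: 0.5·300 + 0.5·220 = 260
B: 0.5·370 + 0.5·60 = 215
C: 0.5·320 + 0.5·120 = 220
D: 0.5·360 + 0.5·30 = 195
E: 0.5·380 + 0.5·200 = 290
F: 0.5·270 + 0.5·80 = 175
Highest Hurwicz score = 290 → E.

E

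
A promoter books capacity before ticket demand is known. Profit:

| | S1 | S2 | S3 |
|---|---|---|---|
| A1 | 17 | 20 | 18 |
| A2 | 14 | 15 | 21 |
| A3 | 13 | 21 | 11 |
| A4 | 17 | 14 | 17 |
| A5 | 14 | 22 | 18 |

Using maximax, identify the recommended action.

A5

Row maxima: A1=20, A2=21, A3=21, A4=17, A5=22
Best best-case = 22 → A5.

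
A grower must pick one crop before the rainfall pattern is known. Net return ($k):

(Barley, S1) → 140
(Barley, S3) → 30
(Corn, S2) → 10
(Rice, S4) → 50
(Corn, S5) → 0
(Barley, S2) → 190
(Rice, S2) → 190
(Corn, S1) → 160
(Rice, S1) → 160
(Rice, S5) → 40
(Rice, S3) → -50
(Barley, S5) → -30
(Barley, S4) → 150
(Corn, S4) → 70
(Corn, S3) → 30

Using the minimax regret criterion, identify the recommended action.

Column bests: S1=160, S2=190, S3=30, S4=150, S5=40.
Rice regrets: 0, 0, 80, 100, 0 → max 100
Barley regrets: 20, 0, 0, 0, 70 → max 70
Corn regrets: 0, 180, 0, 80, 40 → max 180
Smallest max regret = 70 → Barley.

Barley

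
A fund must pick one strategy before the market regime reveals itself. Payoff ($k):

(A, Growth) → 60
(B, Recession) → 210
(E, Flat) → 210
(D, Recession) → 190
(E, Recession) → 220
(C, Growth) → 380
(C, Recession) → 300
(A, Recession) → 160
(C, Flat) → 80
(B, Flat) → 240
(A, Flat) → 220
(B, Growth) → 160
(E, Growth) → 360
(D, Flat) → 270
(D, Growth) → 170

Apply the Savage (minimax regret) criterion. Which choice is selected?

Column bests: Recession=300, Flat=270, Growth=380.
A regrets: 140, 50, 320 → max 320
B regrets: 90, 30, 220 → max 220
C regrets: 0, 190, 0 → max 190
D regrets: 110, 0, 210 → max 210
E regrets: 80, 60, 20 → max 80
Smallest max regret = 80 → E.

E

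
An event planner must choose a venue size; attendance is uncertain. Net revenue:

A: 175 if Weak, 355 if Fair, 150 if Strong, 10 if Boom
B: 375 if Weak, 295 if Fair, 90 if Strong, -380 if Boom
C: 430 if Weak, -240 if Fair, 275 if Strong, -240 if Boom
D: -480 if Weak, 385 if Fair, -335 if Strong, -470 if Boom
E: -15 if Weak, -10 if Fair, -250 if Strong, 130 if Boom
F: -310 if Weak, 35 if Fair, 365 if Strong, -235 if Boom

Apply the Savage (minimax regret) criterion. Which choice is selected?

A

Column bests: Weak=430, Fair=385, Strong=365, Boom=130.
A regrets: 255, 30, 215, 120 → max 255
B regrets: 55, 90, 275, 510 → max 510
C regrets: 0, 625, 90, 370 → max 625
D regrets: 910, 0, 700, 600 → max 910
E regrets: 445, 395, 615, 0 → max 615
F regrets: 740, 350, 0, 365 → max 740
Smallest max regret = 255 → A.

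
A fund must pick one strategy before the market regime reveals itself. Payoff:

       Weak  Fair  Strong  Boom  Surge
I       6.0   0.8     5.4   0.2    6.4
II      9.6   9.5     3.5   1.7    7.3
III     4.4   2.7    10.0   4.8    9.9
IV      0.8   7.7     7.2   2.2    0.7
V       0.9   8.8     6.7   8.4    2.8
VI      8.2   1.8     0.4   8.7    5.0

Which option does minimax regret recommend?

Column bests: Weak=9.6, Fair=9.5, Strong=10.0, Boom=8.7, Surge=9.9.
I regrets: 3.6, 8.7, 4.6, 8.5, 3.5 → max 8.7
II regrets: 0.0, 0.0, 6.5, 7.0, 2.6 → max 7.0
III regrets: 5.2, 6.8, 0.0, 3.9, 0.0 → max 6.8
IV regrets: 8.8, 1.8, 2.8, 6.5, 9.2 → max 9.2
V regrets: 8.7, 0.7, 3.3, 0.3, 7.1 → max 8.7
VI regrets: 1.4, 7.7, 9.6, 0.0, 4.9 → max 9.6
Smallest max regret = 6.8 → III.

III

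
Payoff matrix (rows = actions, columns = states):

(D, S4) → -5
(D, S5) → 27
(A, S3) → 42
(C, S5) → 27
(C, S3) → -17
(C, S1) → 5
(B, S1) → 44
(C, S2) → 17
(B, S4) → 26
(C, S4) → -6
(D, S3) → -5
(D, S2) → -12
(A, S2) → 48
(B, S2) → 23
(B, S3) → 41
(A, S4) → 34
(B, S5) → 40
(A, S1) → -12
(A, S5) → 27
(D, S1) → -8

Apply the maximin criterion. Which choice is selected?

B

Row minima: A=-12, B=23, C=-17, D=-12
Best worst-case = 23 → B.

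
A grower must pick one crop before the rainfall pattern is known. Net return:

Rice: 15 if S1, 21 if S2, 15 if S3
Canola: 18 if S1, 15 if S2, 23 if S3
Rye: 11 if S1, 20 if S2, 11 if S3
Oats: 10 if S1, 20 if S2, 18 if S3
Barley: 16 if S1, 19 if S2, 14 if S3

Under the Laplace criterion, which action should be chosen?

Canola

Row averages: Rice=17, Canola=56/3, Rye=14, Oats=16, Barley=49/3
Highest average = 56/3 → Canola.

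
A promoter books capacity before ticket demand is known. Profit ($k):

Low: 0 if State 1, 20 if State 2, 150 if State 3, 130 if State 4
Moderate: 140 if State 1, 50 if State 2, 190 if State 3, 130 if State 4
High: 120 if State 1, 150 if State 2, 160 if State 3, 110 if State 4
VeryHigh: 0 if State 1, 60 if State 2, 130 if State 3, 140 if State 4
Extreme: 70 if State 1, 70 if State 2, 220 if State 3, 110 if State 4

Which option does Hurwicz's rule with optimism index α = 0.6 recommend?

Low: 0.6·150 + 0.4·0 = 90
Moderate: 0.6·190 + 0.4·50 = 134
High: 0.6·160 + 0.4·110 = 140
VeryHigh: 0.6·140 + 0.4·0 = 84
Extreme: 0.6·220 + 0.4·70 = 160
Highest Hurwicz score = 160 → Extreme.

Extreme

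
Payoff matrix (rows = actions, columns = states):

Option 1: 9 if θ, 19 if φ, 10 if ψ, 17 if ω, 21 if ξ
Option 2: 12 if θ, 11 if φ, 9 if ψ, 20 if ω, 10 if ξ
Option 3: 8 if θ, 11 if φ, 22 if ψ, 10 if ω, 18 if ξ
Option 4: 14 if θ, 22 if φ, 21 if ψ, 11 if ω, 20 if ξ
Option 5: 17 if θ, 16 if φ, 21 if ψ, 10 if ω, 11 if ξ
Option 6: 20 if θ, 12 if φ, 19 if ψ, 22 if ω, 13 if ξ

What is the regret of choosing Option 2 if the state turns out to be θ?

Best payoff under θ is 20.
Regret = 20 − 12 = 8.

8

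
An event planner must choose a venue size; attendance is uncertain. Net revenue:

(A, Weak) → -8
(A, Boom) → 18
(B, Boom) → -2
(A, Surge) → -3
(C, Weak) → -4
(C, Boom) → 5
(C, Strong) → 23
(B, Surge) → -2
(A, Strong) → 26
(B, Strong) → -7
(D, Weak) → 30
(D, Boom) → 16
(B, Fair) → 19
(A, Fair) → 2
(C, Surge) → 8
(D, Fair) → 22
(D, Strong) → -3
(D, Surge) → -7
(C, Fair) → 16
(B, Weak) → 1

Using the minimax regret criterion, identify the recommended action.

Column bests: Weak=30, Fair=22, Strong=26, Boom=18, Surge=8.
A regrets: 38, 20, 0, 0, 11 → max 38
B regrets: 29, 3, 33, 20, 10 → max 33
C regrets: 34, 6, 3, 13, 0 → max 34
D regrets: 0, 0, 29, 2, 15 → max 29
Smallest max regret = 29 → D.

D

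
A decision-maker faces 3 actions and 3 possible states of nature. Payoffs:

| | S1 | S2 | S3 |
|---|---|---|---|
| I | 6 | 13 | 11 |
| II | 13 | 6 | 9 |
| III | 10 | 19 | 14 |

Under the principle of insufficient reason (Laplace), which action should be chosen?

III

Row averages: I=10, II=28/3, III=43/3
Highest average = 43/3 → III.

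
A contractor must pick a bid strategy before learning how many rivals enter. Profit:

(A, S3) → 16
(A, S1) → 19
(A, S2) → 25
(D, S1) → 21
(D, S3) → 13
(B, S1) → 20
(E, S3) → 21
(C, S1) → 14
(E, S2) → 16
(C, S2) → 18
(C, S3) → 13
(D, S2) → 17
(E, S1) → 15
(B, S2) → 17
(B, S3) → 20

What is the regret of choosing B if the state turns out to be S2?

8

Best payoff under S2 is 25.
Regret = 25 − 17 = 8.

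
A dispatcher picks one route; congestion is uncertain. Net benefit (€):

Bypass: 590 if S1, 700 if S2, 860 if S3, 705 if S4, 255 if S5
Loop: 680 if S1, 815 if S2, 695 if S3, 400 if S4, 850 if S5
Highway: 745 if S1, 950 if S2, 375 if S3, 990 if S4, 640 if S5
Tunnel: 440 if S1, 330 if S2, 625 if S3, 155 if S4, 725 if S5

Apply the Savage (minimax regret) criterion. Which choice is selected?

Highway

Column bests: S1=745, S2=950, S3=860, S4=990, S5=850.
Bypass regrets: 155, 250, 0, 285, 595 → max 595
Loop regrets: 65, 135, 165, 590, 0 → max 590
Highway regrets: 0, 0, 485, 0, 210 → max 485
Tunnel regrets: 305, 620, 235, 835, 125 → max 835
Smallest max regret = 485 → Highway.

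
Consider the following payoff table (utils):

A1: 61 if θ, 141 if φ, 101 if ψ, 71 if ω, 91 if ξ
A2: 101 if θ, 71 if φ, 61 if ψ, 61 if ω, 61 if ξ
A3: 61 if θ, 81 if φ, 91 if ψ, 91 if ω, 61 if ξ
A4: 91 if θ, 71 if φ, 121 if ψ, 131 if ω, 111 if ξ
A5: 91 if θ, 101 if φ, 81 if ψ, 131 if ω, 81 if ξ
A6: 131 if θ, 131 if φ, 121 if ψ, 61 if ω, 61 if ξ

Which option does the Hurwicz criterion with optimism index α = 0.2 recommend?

A1: 0.2·141 + 0.8·61 = 77
A2: 0.2·101 + 0.8·61 = 69
A3: 0.2·91 + 0.8·61 = 67
A4: 0.2·131 + 0.8·71 = 83
A5: 0.2·131 + 0.8·81 = 91
A6: 0.2·131 + 0.8·61 = 75
Highest Hurwicz score = 91 → A5.

A5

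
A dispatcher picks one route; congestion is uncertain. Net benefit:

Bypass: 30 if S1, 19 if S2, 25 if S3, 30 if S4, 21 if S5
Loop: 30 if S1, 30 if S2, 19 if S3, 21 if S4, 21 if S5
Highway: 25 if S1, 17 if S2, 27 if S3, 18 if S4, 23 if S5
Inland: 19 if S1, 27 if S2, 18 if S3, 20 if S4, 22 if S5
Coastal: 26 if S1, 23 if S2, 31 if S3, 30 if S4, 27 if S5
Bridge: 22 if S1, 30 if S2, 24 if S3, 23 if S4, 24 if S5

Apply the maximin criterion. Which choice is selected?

Row minima: Bypass=19, Loop=19, Highway=17, Inland=18, Coastal=23, Bridge=22
Best worst-case = 23 → Coastal.

Coastal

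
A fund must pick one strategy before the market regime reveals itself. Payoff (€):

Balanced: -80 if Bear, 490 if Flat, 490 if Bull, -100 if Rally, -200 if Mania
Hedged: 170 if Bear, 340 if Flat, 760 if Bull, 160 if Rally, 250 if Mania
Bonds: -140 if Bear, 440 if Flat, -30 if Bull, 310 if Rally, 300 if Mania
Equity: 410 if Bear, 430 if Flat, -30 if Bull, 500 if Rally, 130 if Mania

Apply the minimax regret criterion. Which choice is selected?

Hedged

Column bests: Bear=410, Flat=490, Bull=760, Rally=500, Mania=300.
Balanced regrets: 490, 0, 270, 600, 500 → max 600
Hedged regrets: 240, 150, 0, 340, 50 → max 340
Bonds regrets: 550, 50, 790, 190, 0 → max 790
Equity regrets: 0, 60, 790, 0, 170 → max 790
Smallest max regret = 340 → Hedged.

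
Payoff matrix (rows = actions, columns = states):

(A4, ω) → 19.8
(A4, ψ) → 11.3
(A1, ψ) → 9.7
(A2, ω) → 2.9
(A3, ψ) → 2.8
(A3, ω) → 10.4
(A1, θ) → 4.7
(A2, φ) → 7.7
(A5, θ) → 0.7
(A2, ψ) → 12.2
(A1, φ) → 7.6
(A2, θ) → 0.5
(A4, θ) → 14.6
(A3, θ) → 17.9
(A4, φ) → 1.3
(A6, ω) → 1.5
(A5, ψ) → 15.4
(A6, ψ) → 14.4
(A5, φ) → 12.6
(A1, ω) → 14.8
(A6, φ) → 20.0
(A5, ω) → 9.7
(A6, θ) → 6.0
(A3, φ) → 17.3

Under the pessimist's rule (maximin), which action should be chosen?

A1

Row minima: A1=4.7, A2=0.5, A3=2.8, A4=1.3, A5=0.7, A6=1.5
Best worst-case = 4.7 → A1.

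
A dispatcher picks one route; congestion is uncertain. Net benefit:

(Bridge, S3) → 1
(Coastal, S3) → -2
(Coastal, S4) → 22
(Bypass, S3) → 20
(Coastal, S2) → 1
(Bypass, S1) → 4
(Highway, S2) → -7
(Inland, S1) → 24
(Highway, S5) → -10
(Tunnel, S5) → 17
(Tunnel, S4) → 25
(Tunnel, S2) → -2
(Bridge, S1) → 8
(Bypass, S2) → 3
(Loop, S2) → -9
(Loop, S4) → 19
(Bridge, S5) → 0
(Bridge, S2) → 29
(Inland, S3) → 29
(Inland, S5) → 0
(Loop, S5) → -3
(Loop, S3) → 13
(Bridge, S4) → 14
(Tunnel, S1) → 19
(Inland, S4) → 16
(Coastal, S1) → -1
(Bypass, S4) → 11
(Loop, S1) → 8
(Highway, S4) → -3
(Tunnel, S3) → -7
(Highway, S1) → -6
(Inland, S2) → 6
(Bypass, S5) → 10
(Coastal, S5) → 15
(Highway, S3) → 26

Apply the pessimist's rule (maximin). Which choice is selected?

Row minima: Coastal=-2, Inland=0, Bridge=0, Highway=-10, Tunnel=-7, Loop=-9, Bypass=3
Best worst-case = 3 → Bypass.

Bypass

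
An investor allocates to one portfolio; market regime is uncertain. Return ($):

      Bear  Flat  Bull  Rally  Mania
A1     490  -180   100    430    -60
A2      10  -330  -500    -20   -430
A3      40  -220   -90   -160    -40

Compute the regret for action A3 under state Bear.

Best payoff under Bear is 490.
Regret = 490 − 40 = 450.

450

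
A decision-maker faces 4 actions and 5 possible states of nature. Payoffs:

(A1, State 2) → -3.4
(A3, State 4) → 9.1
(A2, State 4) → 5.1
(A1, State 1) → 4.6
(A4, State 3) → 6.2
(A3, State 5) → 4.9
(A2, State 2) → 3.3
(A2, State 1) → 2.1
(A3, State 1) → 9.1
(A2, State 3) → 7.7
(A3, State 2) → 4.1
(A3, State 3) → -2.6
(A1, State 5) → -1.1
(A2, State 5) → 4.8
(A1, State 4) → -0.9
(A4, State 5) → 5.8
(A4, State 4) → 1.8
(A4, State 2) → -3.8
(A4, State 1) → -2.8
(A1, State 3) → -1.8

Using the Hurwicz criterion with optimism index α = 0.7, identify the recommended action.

A2

A1: 0.7·4.6 + 0.3·(-3.4) = 2.2
A2: 0.7·7.7 + 0.3·2.1 = 6.02
A3: 0.7·9.1 + 0.3·(-2.6) = 5.59
A4: 0.7·6.2 + 0.3·(-3.8) = 3.2
Highest Hurwicz score = 6.02 → A2.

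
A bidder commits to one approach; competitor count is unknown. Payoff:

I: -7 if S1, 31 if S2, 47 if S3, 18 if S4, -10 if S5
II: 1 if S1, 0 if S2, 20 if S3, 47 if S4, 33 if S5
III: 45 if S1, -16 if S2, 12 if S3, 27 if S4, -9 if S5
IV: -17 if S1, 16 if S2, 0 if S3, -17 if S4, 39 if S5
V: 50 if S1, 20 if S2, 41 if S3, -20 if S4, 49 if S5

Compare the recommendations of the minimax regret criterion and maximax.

minimax regret → II; maximax → V (disagree)

Column bests: S1=50, S2=31, S3=47, S4=47, S5=49.
I regrets: 57, 0, 0, 29, 59 → max 59
II regrets: 49, 31, 27, 0, 16 → max 49
III regrets: 5, 47, 35, 20, 58 → max 58
IV regrets: 67, 15, 47, 64, 10 → max 67
V regrets: 0, 11, 6, 67, 0 → max 67
Smallest max regret = 49 → II.
Row maxima: I=47, II=47, III=45, IV=39, V=50
Best best-case = 50 → V.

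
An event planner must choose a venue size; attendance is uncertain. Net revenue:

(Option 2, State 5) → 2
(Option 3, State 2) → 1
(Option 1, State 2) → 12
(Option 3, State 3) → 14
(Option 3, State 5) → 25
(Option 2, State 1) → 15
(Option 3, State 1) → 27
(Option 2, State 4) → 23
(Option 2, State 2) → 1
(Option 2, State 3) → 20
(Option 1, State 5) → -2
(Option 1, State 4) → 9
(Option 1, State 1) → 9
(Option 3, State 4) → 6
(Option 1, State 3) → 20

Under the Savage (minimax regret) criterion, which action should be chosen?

Option 3

Column bests: State 1=27, State 2=12, State 3=20, State 4=23, State 5=25.
Option 1 regrets: 18, 0, 0, 14, 27 → max 27
Option 2 regrets: 12, 11, 0, 0, 23 → max 23
Option 3 regrets: 0, 11, 6, 17, 0 → max 17
Smallest max regret = 17 → Option 3.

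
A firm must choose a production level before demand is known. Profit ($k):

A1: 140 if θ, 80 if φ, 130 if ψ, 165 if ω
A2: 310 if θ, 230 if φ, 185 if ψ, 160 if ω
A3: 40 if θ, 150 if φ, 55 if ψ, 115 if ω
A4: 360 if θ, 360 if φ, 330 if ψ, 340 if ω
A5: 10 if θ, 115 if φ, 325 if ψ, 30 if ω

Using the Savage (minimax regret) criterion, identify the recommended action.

Column bests: θ=360, φ=360, ψ=330, ω=340.
A1 regrets: 220, 280, 200, 175 → max 280
A2 regrets: 50, 130, 145, 180 → max 180
A3 regrets: 320, 210, 275, 225 → max 320
A4 regrets: 0, 0, 0, 0 → max 0
A5 regrets: 350, 245, 5, 310 → max 350
Smallest max regret = 0 → A4.

A4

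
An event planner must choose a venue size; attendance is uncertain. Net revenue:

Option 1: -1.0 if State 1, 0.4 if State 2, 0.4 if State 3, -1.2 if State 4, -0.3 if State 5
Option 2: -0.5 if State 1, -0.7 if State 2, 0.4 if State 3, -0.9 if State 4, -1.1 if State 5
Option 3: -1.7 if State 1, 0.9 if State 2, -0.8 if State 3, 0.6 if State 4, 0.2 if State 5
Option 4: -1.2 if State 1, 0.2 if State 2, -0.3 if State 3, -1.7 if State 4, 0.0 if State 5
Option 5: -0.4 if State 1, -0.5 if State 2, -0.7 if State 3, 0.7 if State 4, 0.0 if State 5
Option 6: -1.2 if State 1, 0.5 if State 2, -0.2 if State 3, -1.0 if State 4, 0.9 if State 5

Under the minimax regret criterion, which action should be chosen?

Column bests: State 1=-0.4, State 2=0.9, State 3=0.4, State 4=0.7, State 5=0.9.
Option 1 regrets: 0.6, 0.5, 0.0, 1.9, 1.2 → max 1.9
Option 2 regrets: 0.1, 1.6, 0.0, 1.6, 2.0 → max 2.0
Option 3 regrets: 1.3, 0.0, 1.2, 0.1, 0.7 → max 1.3
Option 4 regrets: 0.8, 0.7, 0.7, 2.4, 0.9 → max 2.4
Option 5 regrets: 0.0, 1.4, 1.1, 0.0, 0.9 → max 1.4
Option 6 regrets: 0.8, 0.4, 0.6, 1.7, 0.0 → max 1.7
Smallest max regret = 1.3 → Option 3.

Option 3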